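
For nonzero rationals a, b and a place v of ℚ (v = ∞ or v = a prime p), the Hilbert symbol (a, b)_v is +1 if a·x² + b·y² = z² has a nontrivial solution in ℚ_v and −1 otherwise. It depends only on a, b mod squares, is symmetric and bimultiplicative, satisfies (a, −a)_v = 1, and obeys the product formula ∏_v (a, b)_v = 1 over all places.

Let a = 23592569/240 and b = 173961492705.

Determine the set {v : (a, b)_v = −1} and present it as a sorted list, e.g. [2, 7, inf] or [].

[5, 31]

Mod squares: a ≡ 42735, b ≡ 1705. Check v ∈ {∞, 2, 3, 5, 7, 11, 13, 31, 37}.
v=7: a=7^3·(≡4), b=7^2·(≡4) mod 7; (4|7)=+1, (4|7)=+1; (−1)^{3·2·3}·(+1)^2·(+1)^3 = +1.
v=∞: 42735 > 0 and 1705 > 0  ⇒  (a,b)_∞ = +1.
v=31: a=31^0·(≡17), b=31^1·(≡11) mod 31; (17|31)=-1, (11|31)=-1; (−1)^{0·1·15}·(-1)^1·(-1)^0 = -1.
v=37: a=37^1·(≡5), b=37^2·(≡33) mod 37; (5|37)=-1, (33|37)=+1; (−1)^{1·2·18}·(-1)^2·(+1)^1 = +1.
v=3: a=3^-1·(≡1), b=3^2·(≡1) mod 3; (1|3)=+1, (1|3)=+1; (−1)^{-1·2·1}·(+1)^2·(+1)^-1 = +1.
v=13: a=13^2·(≡12), b=13^2·(≡5) mod 13; (12|13)=+1, (5|13)=-1; (−1)^{2·2·6}·(+1)^2·(-1)^2 = +1.
v=11: a=11^1·(≡6), b=11^1·(≡9) mod 11; (6|11)=-1, (9|11)=+1; (−1)^{1·1·5}·(-1)^1·(+1)^1 = +1.
v=2: v_2(a)=-4, v_2(b)=0; units ≡ 7, 1 (mod 8); ε·ε+αω+βω = 1·0+-4·0+0·0 ≡ 0  ⇒  (a,b)_2 = +1.
v=5: a=5^-1·(≡3), b=5^1·(≡1) mod 5; (3|5)=-1, (1|5)=+1; (−1)^{-1·1·2}·(-1)^1·(+1)^-1 = -1.
(42735, 1705 / ℚ) ramifies at {5, 31}: a division algebra.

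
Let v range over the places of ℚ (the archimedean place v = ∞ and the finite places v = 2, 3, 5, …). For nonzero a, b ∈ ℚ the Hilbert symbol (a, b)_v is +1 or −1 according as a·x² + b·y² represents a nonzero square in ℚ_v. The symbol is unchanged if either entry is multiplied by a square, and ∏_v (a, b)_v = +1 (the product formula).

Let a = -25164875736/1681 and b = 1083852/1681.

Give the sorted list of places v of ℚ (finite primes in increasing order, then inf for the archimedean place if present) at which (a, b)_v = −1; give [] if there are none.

Mod squares: a ≡ -699024326, b ≡ 30107. Check v ∈ {∞, 2, 3, 7, 11, 13, 17, 19, 23, 41, 47}.
v=11: a=11^1·(≡9), b=11^1·(≡3) mod 11; (9|11)=+1, (3|11)=+1; (−1)^{1·1·5}·(+1)^1·(+1)^1 = -1.
v=17: a=17^1·(≡5), b=17^1·(≡14) mod 17; (5|17)=-1, (14|17)=-1; (−1)^{1·1·8}·(-1)^1·(-1)^1 = +1.
v=7: a=7^1·(≡3), b=7^1·(≡3) mod 7; (3|7)=-1, (3|7)=-1; (−1)^{1·1·3}·(-1)^1·(-1)^1 = -1.
v=2: v_2(a)=3, v_2(b)=2; units ≡ 5, 3 (mod 8); ε·ε+αω+βω = 0·1+3·1+2·1 ≡ 1  ⇒  (a,b)_2 = -1.
v=23: a=23^1·(≡5), b=23^1·(≡10) mod 23; (5|23)=-1, (10|23)=-1; (−1)^{1·1·11}·(-1)^1·(-1)^1 = -1.
v=19: a=19^1·(≡2), b=19^0·(≡6) mod 19; (2|19)=-1, (6|19)=+1; (−1)^{1·0·9}·(-1)^0·(+1)^1 = +1.
v=∞: -699024326 < 0 and 30107 > 0  ⇒  (a,b)_∞ = +1.
v=41: a=41^-2·(≡1), b=41^-2·(≡17) mod 41; (1|41)=+1, (17|41)=-1; (−1)^{-2·-2·20}·(+1)^-2·(-1)^-2 = +1.
v=47: a=47^1·(≡10), b=47^0·(≡27) mod 47; (10|47)=-1, (27|47)=+1; (−1)^{1·0·23}·(-1)^0·(+1)^1 = +1.
v=13: a=13^1·(≡6), b=13^0·(≡4) mod 13; (6|13)=-1, (4|13)=+1; (−1)^{1·0·6}·(-1)^0·(+1)^1 = +1.
v=3: a=3^2·(≡1), b=3^2·(≡2) mod 3; (1|3)=+1, (2|3)=-1; (−1)^{2·2·1}·(+1)^2·(-1)^2 = +1.
(-699024326, 30107 / ℚ) ramifies at {2, 7, 11, 23}: a division algebra.

[2, 7, 11, 23]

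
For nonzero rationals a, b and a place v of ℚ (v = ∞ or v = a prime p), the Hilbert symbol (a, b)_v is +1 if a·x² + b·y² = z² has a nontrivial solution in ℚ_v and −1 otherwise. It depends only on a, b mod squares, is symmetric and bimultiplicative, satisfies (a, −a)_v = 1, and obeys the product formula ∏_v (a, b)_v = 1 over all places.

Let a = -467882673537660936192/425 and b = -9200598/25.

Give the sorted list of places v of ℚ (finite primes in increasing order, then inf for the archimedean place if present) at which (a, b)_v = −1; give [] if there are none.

Mod squares: a ≡ -44574, b ≡ -76038. Check v ∈ {∞, 2, 3, 5, 11, 17, 19, 23, 29}.
v=29: a=29^2·(≡25), b=29^1·(≡15) mod 29; (25|29)=+1, (15|29)=-1; (−1)^{2·1·14}·(+1)^1·(-1)^2 = +1.
v=2: v_2(a)=13, v_2(b)=1; units ≡ 1, 5 (mod 8); ε·ε+αω+βω = 0·0+13·1+1·0 ≡ 1  ⇒  (a,b)_2 = -1.
v=∞: -44574 < 0 and -76038 < 0  ⇒  (a,b)_∞ = -1.
v=3: a=3^5·(≡1), b=3^1·(≡1) mod 3; (1|3)=+1, (1|3)=+1; (−1)^{5·1·1}·(+1)^1·(+1)^5 = -1.
v=23: a=23^1·(≡5), b=23^1·(≡18) mod 23; (5|23)=-1, (18|23)=+1; (−1)^{1·1·11}·(-1)^1·(+1)^1 = +1.
v=11: a=11^6·(≡5), b=11^2·(≡9) mod 11; (5|11)=+1, (9|11)=+1; (−1)^{6·2·5}·(+1)^2·(+1)^6 = +1.
v=17: a=17^-1·(≡15), b=17^0·(≡5) mod 17; (15|17)=+1, (5|17)=-1; (−1)^{-1·0·8}·(+1)^0·(-1)^-1 = -1.
v=19: a=19^3·(≡18), b=19^1·(≡5) mod 19; (18|19)=-1, (5|19)=+1; (−1)^{3·1·9}·(-1)^1·(+1)^3 = +1.
v=5: a=5^-2·(≡4), b=5^-2·(≡2) mod 5; (4|5)=+1, (2|5)=-1; (−1)^{-2·-2·2}·(+1)^-2·(-1)^-2 = +1.
(-44574, -76038 / ℚ) ramifies at {2, 3, 17, ∞}: a division algebra.

[2, 3, 17, inf]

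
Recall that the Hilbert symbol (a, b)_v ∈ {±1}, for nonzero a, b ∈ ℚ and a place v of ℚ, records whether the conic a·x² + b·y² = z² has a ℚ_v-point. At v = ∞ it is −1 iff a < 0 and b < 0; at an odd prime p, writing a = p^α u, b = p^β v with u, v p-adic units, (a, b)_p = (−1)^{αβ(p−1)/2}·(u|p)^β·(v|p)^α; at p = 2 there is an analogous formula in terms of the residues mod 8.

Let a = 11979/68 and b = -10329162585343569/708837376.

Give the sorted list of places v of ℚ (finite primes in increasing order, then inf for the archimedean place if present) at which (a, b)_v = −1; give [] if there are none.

(a, b) ≡ (187, -561) mod (ℚ^×)²; places V = {2, 3, 11, 13, 17, 29, 31, 37, 43, ∞}.
(a,b)_∞: sgn(187)=+, sgn(-561)=−, so +1.
(a,b)_11: α=3, u≡10; β=1, v≡5 (mod 11); (10|11)=-1, (5|11)=+1; sign (−1)^1·-1^1·+1^3 = +1.
(a,b)_43: α=0, u≡1; β=2, v≡35 (mod 43); (1|43)=+1, (35|43)=+1; sign (−1)^0·+1^2·+1^0 = +1.
(a,b)_3: α=2, u≡1; β=3, v≡2 (mod 3); (1|3)=+1, (2|3)=-1; sign (−1)^0·+1^3·-1^2 = +1.
(a,b)_37: α=0, u≡20; β=2, v≡5 (mod 37); (20|37)=-1, (5|37)=-1; sign (−1)^0·-1^2·-1^0 = +1.
(a,b)_29: α=0, u≡6; β=2, v≡10 (mod 29); (6|29)=+1, (10|29)=-1; sign (−1)^0·+1^2·-1^0 = +1.
(a,b)_31: α=0, u≡28; β=2, v≡2 (mod 31); (28|31)=+1, (2|31)=+1; sign (−1)^0·+1^2·+1^0 = +1.
(a,b)_17: α=-1, u≡7; β=1, v≡16 (mod 17); (7|17)=-1, (16|17)=+1; sign (−1)^0·-1^1·+1^-1 = -1.
(a,b)_2: α=-2, β=-22; u≡3, v≡7 (mod 8); ε(u)ε(v)=1·1, αω(v)=-2·0, βω(u)=-22·1; sum ≡ 1  ⇒  -1.
(a,b)_13: α=0, u≡2; β=-2, v≡2 (mod 13); (2|13)=-1, (2|13)=-1; sign (−1)^0·-1^-2·-1^0 = +1.
(187, -561 / ℚ) ramifies at {2, 17}: a division algebra.

[2, 17]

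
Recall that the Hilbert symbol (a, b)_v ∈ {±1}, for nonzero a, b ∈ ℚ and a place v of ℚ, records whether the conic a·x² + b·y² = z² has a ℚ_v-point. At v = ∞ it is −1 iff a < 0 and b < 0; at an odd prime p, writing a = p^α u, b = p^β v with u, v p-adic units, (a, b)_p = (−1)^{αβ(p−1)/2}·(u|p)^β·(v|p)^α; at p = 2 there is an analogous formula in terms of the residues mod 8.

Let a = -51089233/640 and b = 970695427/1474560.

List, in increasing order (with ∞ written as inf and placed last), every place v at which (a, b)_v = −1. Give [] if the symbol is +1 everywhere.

(a, b) ≡ (-965770, 50830) mod (ℚ^×)²; places V = {2, 3, 5, 13, 17, 19, 23, ∞}.
(a,b)_23: α=3, u≡9; β=3, v≡9 (mod 23); (9|23)=+1, (9|23)=+1; sign (−1)^1·+1^3·+1^3 = -1.
(a,b)_13: α=1, u≡8; β=1, v≡10 (mod 13); (8|13)=-1, (10|13)=+1; sign (−1)^0·-1^1·+1^1 = -1.
(a,b)_2: α=-7, β=-15; u≡3, v≡7 (mod 8); ε(u)ε(v)=1·1, αω(v)=-7·0, βω(u)=-15·1; sum ≡ 0  ⇒  +1.
(a,b)_∞: sgn(-965770)=−, sgn(50830)=+, so +1.
(a,b)_5: α=-1, u≡4; β=-1, v≡1 (mod 5); (4|5)=+1, (1|5)=+1; sign (−1)^0·+1^-1·+1^-1 = +1.
(a,b)_3: α=0, u≡2; β=-2, v≡1 (mod 3); (2|3)=-1, (1|3)=+1; sign (−1)^0·-1^-2·+1^0 = +1.
(a,b)_19: α=1, u≡14; β=2, v≡1 (mod 19); (14|19)=-1, (1|19)=+1; sign (−1)^0·-1^2·+1^1 = +1.
(a,b)_17: α=1, u≡1; β=1, v≡13 (mod 17); (1|17)=+1, (13|17)=+1; sign (−1)^0·+1^1·+1^1 = +1.
(-965770, 50830 / ℚ) ramifies at {13, 23}: a division algebra.

[13, 23]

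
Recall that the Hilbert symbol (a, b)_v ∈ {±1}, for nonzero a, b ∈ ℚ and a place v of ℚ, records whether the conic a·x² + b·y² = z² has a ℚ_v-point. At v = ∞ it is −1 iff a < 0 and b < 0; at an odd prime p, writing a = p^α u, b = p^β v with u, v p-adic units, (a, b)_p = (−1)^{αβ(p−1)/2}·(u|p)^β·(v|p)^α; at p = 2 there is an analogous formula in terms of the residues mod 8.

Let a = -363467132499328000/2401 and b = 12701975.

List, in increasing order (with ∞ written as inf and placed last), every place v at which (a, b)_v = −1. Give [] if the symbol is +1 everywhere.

[11, 19]

Mod squares: a ≡ -55, b ≡ 4199. Check v ∈ {∞, 2, 5, 7, 11, 13, 17, 19}.
v=11: a=11^5·(≡10), b=11^2·(≡2) mod 11; (10|11)=-1, (2|11)=-1; (−1)^{5·2·5}·(-1)^2·(-1)^5 = -1.
v=13: a=13^2·(≡1), b=13^1·(≡8) mod 13; (1|13)=+1, (8|13)=-1; (−1)^{2·1·6}·(+1)^1·(-1)^2 = +1.
v=19: a=19^2·(≡14), b=19^1·(≡10) mod 19; (14|19)=-1, (10|19)=-1; (−1)^{2·1·9}·(-1)^1·(-1)^2 = -1.
v=17: a=17^2·(≡2), b=17^1·(≡8) mod 17; (2|17)=+1, (8|17)=+1; (−1)^{2·1·8}·(+1)^1·(+1)^2 = +1.
v=5: a=5^3·(≡1), b=5^2·(≡4) mod 5; (1|5)=+1, (4|5)=+1; (−1)^{3·2·2}·(+1)^2·(+1)^3 = +1.
v=2: v_2(a)=10, v_2(b)=0; units ≡ 1, 7 (mod 8); ε·ε+αω+βω = 0·1+10·0+0·0 ≡ 0  ⇒  (a,b)_2 = +1.
v=∞: -55 < 0 and 4199 > 0  ⇒  (a,b)_∞ = +1.
v=7: a=7^-4·(≡4), b=7^0·(≡6) mod 7; (4|7)=+1, (6|7)=-1; (−1)^{-4·0·3}·(+1)^0·(-1)^-4 = +1.
(-55, 4199 / ℚ) ramifies at {11, 19}: a division algebra.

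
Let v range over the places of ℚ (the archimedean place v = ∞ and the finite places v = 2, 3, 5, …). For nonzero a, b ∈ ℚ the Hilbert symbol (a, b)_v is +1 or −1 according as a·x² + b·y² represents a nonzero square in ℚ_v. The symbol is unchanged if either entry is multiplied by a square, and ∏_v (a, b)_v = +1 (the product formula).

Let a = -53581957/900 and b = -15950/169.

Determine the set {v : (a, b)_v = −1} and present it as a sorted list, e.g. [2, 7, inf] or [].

Mod squares: a ≡ -317053, b ≡ -638. Check v ∈ {∞, 2, 3, 5, 11, 13, 19, 29, 37, 41}.
v=2: v_2(a)=-2, v_2(b)=1; units ≡ 3, 1 (mod 8); ε·ε+αω+βω = 1·0+-2·0+1·1 ≡ 1  ⇒  (a,b)_2 = -1.
v=11: a=11^1·(≡6), b=11^1·(≡6) mod 11; (6|11)=-1, (6|11)=-1; (−1)^{1·1·5}·(-1)^1·(-1)^1 = -1.
v=29: a=29^0·(≡9), b=29^1·(≡23) mod 29; (9|29)=+1, (23|29)=+1; (−1)^{0·1·14}·(+1)^1·(+1)^0 = +1.
v=13: a=13^2·(≡10), b=13^-2·(≡1) mod 13; (10|13)=+1, (1|13)=+1; (−1)^{2·-2·6}·(+1)^-2·(+1)^2 = +1.
v=19: a=19^1·(≡15), b=19^0·(≡14) mod 19; (15|19)=-1, (14|19)=-1; (−1)^{1·0·9}·(-1)^0·(-1)^1 = -1.
v=37: a=37^1·(≡17), b=37^0·(≡21) mod 37; (17|37)=-1, (21|37)=+1; (−1)^{1·0·18}·(-1)^0·(+1)^1 = +1.
v=41: a=41^1·(≡1), b=41^0·(≡8) mod 41; (1|41)=+1, (8|41)=+1; (−1)^{1·0·20}·(+1)^0·(+1)^1 = +1.
v=3: a=3^-2·(≡2), b=3^0·(≡1) mod 3; (2|3)=-1, (1|3)=+1; (−1)^{-2·0·1}·(-1)^0·(+1)^-2 = +1.
v=5: a=5^-2·(≡3), b=5^2·(≡3) mod 5; (3|5)=-1, (3|5)=-1; (−1)^{-2·2·2}·(-1)^2·(-1)^-2 = +1.
v=∞: -317053 < 0 and -638 < 0  ⇒  (a,b)_∞ = -1.
(-317053, -638 / ℚ) ramifies at {2, 11, 19, ∞}: a division algebra.

[2, 11, 19, inf]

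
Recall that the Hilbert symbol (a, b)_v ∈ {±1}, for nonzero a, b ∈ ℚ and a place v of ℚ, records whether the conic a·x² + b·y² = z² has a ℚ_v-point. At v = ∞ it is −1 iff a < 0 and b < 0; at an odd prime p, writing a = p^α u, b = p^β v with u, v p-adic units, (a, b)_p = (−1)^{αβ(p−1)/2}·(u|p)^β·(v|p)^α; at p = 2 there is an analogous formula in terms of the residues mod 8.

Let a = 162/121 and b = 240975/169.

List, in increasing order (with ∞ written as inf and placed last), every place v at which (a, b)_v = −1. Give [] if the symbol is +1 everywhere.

[]

(a, b) ≡ (2, 119) mod (ℚ^×)²; places V = {2, 3, 5, 7, 11, 13, 17, ∞}.
(a,b)_13: α=0, u≡8; β=-2, v≡7 (mod 13); (8|13)=-1, (7|13)=-1; sign (−1)^0·-1^-2·-1^0 = +1.
(a,b)_∞: sgn(2)=+, sgn(119)=+, so +1.
(a,b)_5: α=0, u≡2; β=2, v≡1 (mod 5); (2|5)=-1, (1|5)=+1; sign (−1)^0·-1^2·+1^0 = +1.
(a,b)_2: α=1, β=0; u≡1, v≡7 (mod 8); ε(u)ε(v)=0·1, αω(v)=1·0, βω(u)=0·0; sum ≡ 0  ⇒  +1.
(a,b)_3: α=4, u≡2; β=4, v≡2 (mod 3); (2|3)=-1, (2|3)=-1; sign (−1)^0·-1^4·-1^4 = +1.
(a,b)_11: α=-2, u≡8; β=0, v≡5 (mod 11); (8|11)=-1, (5|11)=+1; sign (−1)^0·-1^0·+1^-2 = +1.
(a,b)_17: α=0, u≡13; β=1, v≡3 (mod 17); (13|17)=+1, (3|17)=-1; sign (−1)^0·+1^1·-1^0 = +1.
(a,b)_7: α=0, u≡4; β=1, v≡6 (mod 7); (4|7)=+1, (6|7)=-1; sign (−1)^0·+1^1·-1^0 = +1.
Ram(a, b) = ∅: the form 2·x² + 119·y² − z² is isotropic over every ℚ_v, so by Hasse–Minkowski it is isotropic over ℚ.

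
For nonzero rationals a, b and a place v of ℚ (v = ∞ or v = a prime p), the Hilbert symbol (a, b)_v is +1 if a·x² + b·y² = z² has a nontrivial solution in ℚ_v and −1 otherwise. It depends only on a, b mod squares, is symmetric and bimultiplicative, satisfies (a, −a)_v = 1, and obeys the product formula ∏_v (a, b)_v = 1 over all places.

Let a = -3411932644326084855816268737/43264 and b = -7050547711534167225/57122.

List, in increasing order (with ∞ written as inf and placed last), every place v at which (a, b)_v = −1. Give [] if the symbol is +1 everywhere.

(a, b) ≡ (-3553, -254562) mod (ℚ^×)²; places V = {2, 3, 5, 7, 11, 13, 17, 19, 23, 29, 47, ∞}.
(a,b)_3: α=10, u≡2; β=9, v≡1 (mod 3); (2|3)=-1, (1|3)=+1; sign (−1)^0·-1^9·+1^10 = -1.
(a,b)_19: α=1, u≡12; β=1, v≡6 (mod 19); (12|19)=-1, (6|19)=+1; sign (−1)^1·-1^1·+1^1 = +1.
(a,b)_2: α=-8, β=-1; u≡7, v≡7 (mod 8); ε(u)ε(v)=1·1, αω(v)=-8·0, βω(u)=-1·0; sum ≡ 1  ⇒  -1.
(a,b)_47: α=4, u≡29; β=2, v≡24 (mod 47); (29|47)=-1, (24|47)=+1; sign (−1)^0·-1^2·+1^4 = +1.
(a,b)_11: α=1, u≡10; β=1, v≡2 (mod 11); (10|11)=-1, (2|11)=-1; sign (−1)^1·-1^1·-1^1 = -1.
(a,b)_13: α=-2, u≡12; β=-4, v≡9 (mod 13); (12|13)=+1, (9|13)=+1; sign (−1)^0·+1^-4·+1^-2 = +1.
(a,b)_7: α=2, u≡3; β=1, v≡6 (mod 7); (3|7)=-1, (6|7)=-1; sign (−1)^0·-1^1·-1^2 = -1.
(a,b)_∞: sgn(-3553)=−, sgn(-254562)=−, so -1.
(a,b)_23: α=4, u≡4; β=2, v≡12 (mod 23); (4|23)=+1, (12|23)=+1; sign (−1)^0·+1^2·+1^4 = +1.
(a,b)_5: α=0, u≡2; β=2, v≡3 (mod 5); (2|5)=-1, (3|5)=-1; sign (−1)^0·-1^2·-1^0 = +1.
(a,b)_29: α=2, u≡14; β=1, v≡7 (mod 29); (14|29)=-1, (7|29)=+1; sign (−1)^0·-1^1·+1^2 = -1.
(a,b)_17: α=3, u≡7; β=2, v≡1 (mod 17); (7|17)=-1, (1|17)=+1; sign (−1)^0·-1^2·+1^3 = +1.
|Ram(-3553, -254562)| = 6, even; anisotropic at {2, 3, 7, 11, 29, ∞}.

[2, 3, 7, 11, 29, inf]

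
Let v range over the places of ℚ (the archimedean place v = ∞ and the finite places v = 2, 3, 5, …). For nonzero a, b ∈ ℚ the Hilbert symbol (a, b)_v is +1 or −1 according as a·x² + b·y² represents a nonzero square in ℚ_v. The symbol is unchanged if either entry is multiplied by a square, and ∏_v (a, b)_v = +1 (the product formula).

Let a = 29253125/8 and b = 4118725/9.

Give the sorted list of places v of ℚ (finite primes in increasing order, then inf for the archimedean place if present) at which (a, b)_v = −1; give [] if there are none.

[2, 11, 23, 29]

Mod squares: a ≡ 93610, b ≡ 164749. Check v ∈ {∞, 2, 3, 5, 11, 13, 19, 23, 29, 37}.
v=13: a=13^0·(≡12), b=13^1·(≡6) mod 13; (12|13)=+1, (6|13)=-1; (−1)^{0·1·6}·(+1)^1·(-1)^0 = +1.
v=2: v_2(a)=-3, v_2(b)=0; units ≡ 5, 5 (mod 8); ε·ε+αω+βω = 0·0+-3·1+0·1 ≡ 1  ⇒  (a,b)_2 = -1.
v=3: a=3^0·(≡1), b=3^-2·(≡1) mod 3; (1|3)=+1, (1|3)=+1; (−1)^{0·-2·1}·(+1)^-2·(+1)^0 = +1.
v=19: a=19^0·(≡17), b=19^1·(≡11) mod 19; (17|19)=+1, (11|19)=+1; (−1)^{0·1·9}·(+1)^1·(+1)^0 = +1.
v=29: a=29^0·(≡27), b=29^1·(≡11) mod 29; (27|29)=-1, (11|29)=-1; (−1)^{0·1·14}·(-1)^1·(-1)^0 = -1.
v=∞: 93610 > 0 and 164749 > 0  ⇒  (a,b)_∞ = +1.
v=23: a=23^1·(≡17), b=23^1·(≡15) mod 23; (17|23)=-1, (15|23)=-1; (−1)^{1·1·11}·(-1)^1·(-1)^1 = -1.
v=11: a=11^1·(≡6), b=11^0·(≡8) mod 11; (6|11)=-1, (8|11)=-1; (−1)^{1·0·5}·(-1)^0·(-1)^1 = -1.
v=5: a=5^5·(≡2), b=5^2·(≡1) mod 5; (2|5)=-1, (1|5)=+1; (−1)^{5·2·2}·(-1)^2·(+1)^5 = +1.
v=37: a=37^1·(≡15), b=37^0·(≡16) mod 37; (15|37)=-1, (16|37)=+1; (−1)^{1·0·18}·(-1)^0·(+1)^1 = +1.
(93610, 164749 / ℚ) ramifies at {2, 11, 23, 29}: a division algebra.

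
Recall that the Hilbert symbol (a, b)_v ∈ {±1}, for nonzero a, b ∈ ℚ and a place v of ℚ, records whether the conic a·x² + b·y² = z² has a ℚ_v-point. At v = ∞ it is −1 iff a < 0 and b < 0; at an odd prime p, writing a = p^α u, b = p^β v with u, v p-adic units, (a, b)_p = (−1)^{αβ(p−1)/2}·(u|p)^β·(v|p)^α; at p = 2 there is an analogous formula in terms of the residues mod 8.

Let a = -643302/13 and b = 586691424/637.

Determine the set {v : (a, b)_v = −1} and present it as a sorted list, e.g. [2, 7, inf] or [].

(a, b) ≡ (-286, 16302) mod (ℚ^×)²; places V = {2, 3, 7, 11, 13, 19, ∞}.
(a,b)_3: α=4, u≡2; β=5, v≡1 (mod 3); (2|3)=-1, (1|3)=+1; sign (−1)^0·-1^5·+1^4 = -1.
(a,b)_11: α=1, u≡8; β=1, v≡6 (mod 11); (8|11)=-1, (6|11)=-1; sign (−1)^1·-1^1·-1^1 = -1.
(a,b)_7: α=0, u≡2; β=-2, v≡3 (mod 7); (2|7)=+1, (3|7)=-1; sign (−1)^0·+1^-2·-1^0 = +1.
(a,b)_2: α=1, β=5; u≡1, v≡7 (mod 8); ε(u)ε(v)=0·1, αω(v)=1·0, βω(u)=5·0; sum ≡ 0  ⇒  +1.
(a,b)_19: α=2, u≡12; β=3, v≡15 (mod 19); (12|19)=-1, (15|19)=-1; sign (−1)^0·-1^3·-1^2 = -1.
(a,b)_∞: sgn(-286)=−, sgn(16302)=+, so +1.
(a,b)_13: α=-1, u≡3; β=-1, v≡2 (mod 13); (3|13)=+1, (2|13)=-1; sign (−1)^0·+1^-1·-1^-1 = -1.
Ram(-286, 16302) = {3, 11, 13, 19}; no ℚ_3-point on the conic.

[3, 11, 13, 19]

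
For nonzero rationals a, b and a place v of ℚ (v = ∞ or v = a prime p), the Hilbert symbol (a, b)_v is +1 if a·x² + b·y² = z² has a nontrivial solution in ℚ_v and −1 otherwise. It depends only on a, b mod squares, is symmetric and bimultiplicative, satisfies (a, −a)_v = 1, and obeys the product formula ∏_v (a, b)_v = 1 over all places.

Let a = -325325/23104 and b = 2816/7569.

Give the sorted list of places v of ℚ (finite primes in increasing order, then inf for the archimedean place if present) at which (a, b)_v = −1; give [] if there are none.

[2, 11]

(a, b) ≡ (-77, 11) mod (ℚ^×)²; places V = {2, 3, 5, 7, 11, 13, 19, 29, ∞}.
(a,b)_2: α=-6, β=8; u≡3, v≡3 (mod 8); ε(u)ε(v)=1·1, αω(v)=-6·1, βω(u)=8·1; sum ≡ 1  ⇒  -1.
(a,b)_7: α=1, u≡3; β=0, v≡1 (mod 7); (3|7)=-1, (1|7)=+1; sign (−1)^0·-1^0·+1^1 = +1.
(a,b)_3: α=0, u≡1; β=-2, v≡2 (mod 3); (1|3)=+1, (2|3)=-1; sign (−1)^0·+1^-2·-1^0 = +1.
(a,b)_∞: sgn(-77)=−, sgn(11)=+, so +1.
(a,b)_19: α=-2, u≡18; β=0, v≡6 (mod 19); (18|19)=-1, (6|19)=+1; sign (−1)^0·-1^0·+1^-2 = +1.
(a,b)_5: α=2, u≡3; β=0, v≡4 (mod 5); (3|5)=-1, (4|5)=+1; sign (−1)^0·-1^0·+1^2 = +1.
(a,b)_29: α=0, u≡10; β=-2, v≡10 (mod 29); (10|29)=-1, (10|29)=-1; sign (−1)^0·-1^-2·-1^0 = +1.
(a,b)_11: α=1, u≡1; β=1, v≡3 (mod 11); (1|11)=+1, (3|11)=+1; sign (−1)^1·+1^1·+1^1 = -1.
(a,b)_13: α=2, u≡4; β=0, v≡7 (mod 13); (4|13)=+1, (7|13)=-1; sign (−1)^0·+1^0·-1^2 = +1.
(-77, 11 / ℚ) ramifies at {2, 11}: a division algebra.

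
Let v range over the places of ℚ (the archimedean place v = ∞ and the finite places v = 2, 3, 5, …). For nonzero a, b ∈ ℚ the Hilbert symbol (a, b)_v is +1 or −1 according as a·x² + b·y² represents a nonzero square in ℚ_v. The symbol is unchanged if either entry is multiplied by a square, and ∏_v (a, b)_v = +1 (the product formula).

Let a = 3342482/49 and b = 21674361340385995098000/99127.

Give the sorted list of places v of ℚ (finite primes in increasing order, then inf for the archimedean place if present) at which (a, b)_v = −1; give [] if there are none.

(a, b) ≡ (19778, 23881935) mod (ℚ^×)²; places V = {2, 3, 5, 7, 11, 13, 17, 23, 29, 31, ∞}.
(a,b)_5: α=0, u≡3; β=3, v≡2 (mod 5); (3|5)=-1, (2|5)=-1; sign (−1)^0·-1^3·-1^0 = -1.
(a,b)_2: α=1, β=4; u≡1, v≡7 (mod 8); ε(u)ε(v)=0·1, αω(v)=1·0, βω(u)=4·0; sum ≡ 0  ⇒  +1.
(a,b)_3: α=0, u≡2; β=1, v≡1 (mod 3); (2|3)=-1, (1|3)=+1; sign (−1)^0·-1^1·+1^0 = -1.
(a,b)_23: α=0, u≡10; β=1, v≡17 (mod 23); (10|23)=-1, (17|23)=-1; sign (−1)^0·-1^1·-1^0 = -1.
(a,b)_∞: sgn(19778)=+, sgn(23881935)=+, so +1.
(a,b)_13: α=2, u≡7; β=2, v≡4 (mod 13); (7|13)=-1, (4|13)=+1; sign (−1)^0·-1^2·+1^2 = +1.
(a,b)_31: α=1, u≡14; β=5, v≡2 (mod 31); (14|31)=+1, (2|31)=+1; sign (−1)^1·+1^5·+1^1 = -1.
(a,b)_29: α=1, u≡18; β=3, v≡17 (mod 29); (18|29)=-1, (17|29)=-1; sign (−1)^0·-1^3·-1^1 = +1.
(a,b)_7: α=-2, u≡3; β=-3, v≡5 (mod 7); (3|7)=-1, (5|7)=-1; sign (−1)^0·-1^-3·-1^-2 = -1.
(a,b)_17: α=0, u≡12; β=-2, v≡11 (mod 17); (12|17)=-1, (11|17)=-1; sign (−1)^0·-1^-2·-1^0 = +1.
(a,b)_11: α=1, u≡4; β=3, v≡3 (mod 11); (4|11)=+1, (3|11)=+1; sign (−1)^1·+1^3·+1^1 = -1.
(19778, 23881935 / ℚ) ramifies at {3, 5, 7, 11, 23, 31}: a division algebra.

[3, 5, 7, 11, 23, 31]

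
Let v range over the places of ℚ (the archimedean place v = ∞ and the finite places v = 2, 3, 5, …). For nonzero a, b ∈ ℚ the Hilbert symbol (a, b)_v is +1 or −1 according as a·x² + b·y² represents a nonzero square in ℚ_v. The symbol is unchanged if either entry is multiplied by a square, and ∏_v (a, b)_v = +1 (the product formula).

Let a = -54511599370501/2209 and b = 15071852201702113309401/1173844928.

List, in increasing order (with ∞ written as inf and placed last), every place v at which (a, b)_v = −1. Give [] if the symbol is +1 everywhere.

[2, 7, 13, 31]

(a, b) ≡ (-2821, 40811407) mod (ℚ^×)²; places V = {2, 3, 7, 13, 17, 19, 23, 31, 37, 47, ∞}.
(a,b)_17: α=4, u≡9; β=7, v≡15 (mod 17); (9|17)=+1, (15|17)=+1; sign (−1)^0·+1^7·+1^4 = +1.
(a,b)_7: α=1, u≡5; β=1, v≡6 (mod 7); (5|7)=-1, (6|7)=-1; sign (−1)^1·-1^1·-1^1 = -1.
(a,b)_3: α=0, u≡2; β=2, v≡1 (mod 3); (2|3)=-1, (1|3)=+1; sign (−1)^0·-1^2·+1^0 = +1.
(a,b)_∞: sgn(-2821)=−, sgn(40811407)=+, so +1.
(a,b)_47: α=-2, u≡40; β=-2, v≡33 (mod 47); (40|47)=-1, (33|47)=-1; sign (−1)^0·-1^-2·-1^-2 = +1.
(a,b)_19: α=0, u≡12; β=-2, v≡2 (mod 19); (12|19)=-1, (2|19)=-1; sign (−1)^0·-1^-2·-1^0 = +1.
(a,b)_2: α=0, β=-6; u≡3, v≡7 (mod 8); ε(u)ε(v)=1·1, αω(v)=0·0, βω(u)=-6·1; sum ≡ 1  ⇒  -1.
(a,b)_31: α=1, u≡14; β=1, v≡4 (mod 31); (14|31)=+1, (4|31)=+1; sign (−1)^1·+1^1·+1^1 = -1.
(a,b)_23: α=0, u≡3; β=-1, v≡14 (mod 23); (3|23)=+1, (14|23)=-1; sign (−1)^0·+1^-1·-1^0 = +1.
(a,b)_13: α=3, u≡12; β=5, v≡11 (mod 13); (12|13)=+1, (11|13)=-1; sign (−1)^0·+1^5·-1^3 = -1.
(a,b)_37: α=2, u≡1; β=3, v≡21 (mod 37); (1|37)=+1, (21|37)=+1; sign (−1)^0·+1^3·+1^2 = +1.
(-2821, 40811407 / ℚ) ramifies at {2, 7, 13, 31}: a division algebra.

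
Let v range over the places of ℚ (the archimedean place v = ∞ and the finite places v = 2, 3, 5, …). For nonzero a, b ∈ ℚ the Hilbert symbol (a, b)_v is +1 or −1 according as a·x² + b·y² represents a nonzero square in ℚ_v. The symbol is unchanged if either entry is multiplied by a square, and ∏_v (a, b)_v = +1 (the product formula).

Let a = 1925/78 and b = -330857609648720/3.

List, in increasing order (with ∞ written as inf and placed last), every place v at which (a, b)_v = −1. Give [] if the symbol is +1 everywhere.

[3, 7, 11, 13]

Mod squares: a ≡ 6006, b ≡ -15. Check v ∈ {∞, 2, 3, 5, 7, 11, 13}.
v=2: v_2(a)=-1, v_2(b)=4; units ≡ 3, 1 (mod 8); ε·ε+αω+βω = 1·0+-1·0+4·1 ≡ 0  ⇒  (a,b)_2 = +1.
v=3: a=3^-1·(≡1), b=3^-1·(≡1) mod 3; (1|3)=+1, (1|3)=+1; (−1)^{-1·-1·1}·(+1)^-1·(+1)^-1 = -1.
v=13: a=13^-1·(≡11), b=13^0·(≡5) mod 13; (11|13)=-1, (5|13)=-1; (−1)^{-1·0·6}·(-1)^0·(-1)^-1 = -1.
v=∞: 6006 > 0 and -15 < 0  ⇒  (a,b)_∞ = +1.
v=7: a=7^1·(≡2), b=7^10·(≡3) mod 7; (2|7)=+1, (3|7)=-1; (−1)^{1·10·3}·(+1)^10·(-1)^1 = -1.
v=5: a=5^2·(≡4), b=5^1·(≡2) mod 5; (4|5)=+1, (2|5)=-1; (−1)^{2·1·2}·(+1)^1·(-1)^2 = +1.
v=11: a=11^1·(≡10), b=11^4·(≡10) mod 11; (10|11)=-1, (10|11)=-1; (−1)^{1·4·5}·(-1)^4·(-1)^1 = -1.
|Ram(6006, -15)| = 4, even; anisotropic at {3, 7, 11, 13}.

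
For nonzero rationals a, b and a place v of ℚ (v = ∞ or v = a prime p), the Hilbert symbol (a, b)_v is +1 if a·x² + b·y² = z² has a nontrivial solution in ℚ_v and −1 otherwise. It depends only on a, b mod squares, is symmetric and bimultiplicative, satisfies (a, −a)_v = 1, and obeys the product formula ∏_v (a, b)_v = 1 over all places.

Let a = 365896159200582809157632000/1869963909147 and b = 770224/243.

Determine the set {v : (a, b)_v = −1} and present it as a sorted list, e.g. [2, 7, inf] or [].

[5, 7, 13, 23]

(a, b) ≡ (533715, 273) mod (ℚ^×)²; places V = {2, 3, 5, 7, 13, 17, 19, 23, ∞}.
(a,b)_13: α=3, u≡12; β=1, v≡8 (mod 13); (12|13)=+1, (8|13)=-1; sign (−1)^0·+1^1·-1^3 = -1.
(a,b)_5: α=3, u≡3; β=0, v≡3 (mod 5); (3|5)=-1, (3|5)=-1; sign (−1)^0·-1^0·-1^3 = -1.
(a,b)_7: α=3, u≡2; β=1, v≡4 (mod 7); (2|7)=+1, (4|7)=+1; sign (−1)^1·+1^1·+1^3 = -1.
(a,b)_19: α=-4, u≡9; β=0, v≡9 (mod 19); (9|19)=+1, (9|19)=+1; sign (−1)^0·+1^0·+1^-4 = +1.
(a,b)_2: α=26, β=4; u≡3, v≡1 (mod 8); ε(u)ε(v)=1·0, αω(v)=26·0, βω(u)=4·1; sum ≡ 0  ⇒  +1.
(a,b)_17: α=1, u≡8; β=0, v≡1 (mod 17); (8|17)=+1, (1|17)=+1; sign (−1)^0·+1^0·+1^1 = +1.
(a,b)_3: α=-15, u≡2; β=-5, v≡1 (mod 3); (2|3)=-1, (1|3)=+1; sign (−1)^1·-1^-5·+1^-15 = +1.
(a,b)_23: α=7, u≡19; β=2, v≡20 (mod 23); (19|23)=-1, (20|23)=-1; sign (−1)^0·-1^2·-1^7 = -1.
(a,b)_∞: sgn(533715)=+, sgn(273)=+, so +1.
(533715, 273 / ℚ) ramifies at {5, 7, 13, 23}: a division algebra.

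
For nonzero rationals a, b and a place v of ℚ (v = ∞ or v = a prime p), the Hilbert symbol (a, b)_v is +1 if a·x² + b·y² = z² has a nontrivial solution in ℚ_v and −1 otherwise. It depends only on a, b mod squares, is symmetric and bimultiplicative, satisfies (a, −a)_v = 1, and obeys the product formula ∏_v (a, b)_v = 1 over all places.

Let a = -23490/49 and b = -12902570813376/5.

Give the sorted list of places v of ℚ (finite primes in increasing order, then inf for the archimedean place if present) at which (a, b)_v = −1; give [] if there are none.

(a, b) ≡ (-290, -1955) mod (ℚ^×)²; places V = {2, 3, 5, 7, 17, 23, 29, ∞}.
(a,b)_3: α=4, u≡1; β=6, v≡1 (mod 3); (1|3)=+1, (1|3)=+1; sign (−1)^0·+1^6·+1^4 = +1.
(a,b)_17: α=0, u≡15; β=1, v≡1 (mod 17); (15|17)=+1, (1|17)=+1; sign (−1)^0·+1^1·+1^0 = +1.
(a,b)_7: α=-2, u≡2; β=0, v≡3 (mod 7); (2|7)=+1, (3|7)=-1; sign (−1)^0·+1^0·-1^-2 = +1.
(a,b)_23: α=0, u≡13; β=1, v≡14 (mod 23); (13|23)=+1, (14|23)=-1; sign (−1)^0·+1^1·-1^0 = +1.
(a,b)_29: α=1, u≡3; β=4, v≡14 (mod 29); (3|29)=-1, (14|29)=-1; sign (−1)^0·-1^4·-1^1 = -1.
(a,b)_5: α=1, u≡3; β=-1, v≡4 (mod 5); (3|5)=-1, (4|5)=+1; sign (−1)^0·-1^-1·+1^1 = -1.
(a,b)_∞: sgn(-290)=−, sgn(-1955)=−, so -1.
(a,b)_2: α=1, β=6; u≡7, v≡5 (mod 8); ε(u)ε(v)=1·0, αω(v)=1·1, βω(u)=6·0; sum ≡ 1  ⇒  -1.
|Ram(-290, -1955)| = 4, even; anisotropic at {2, 5, 29, ∞}.

[2, 5, 29, inf]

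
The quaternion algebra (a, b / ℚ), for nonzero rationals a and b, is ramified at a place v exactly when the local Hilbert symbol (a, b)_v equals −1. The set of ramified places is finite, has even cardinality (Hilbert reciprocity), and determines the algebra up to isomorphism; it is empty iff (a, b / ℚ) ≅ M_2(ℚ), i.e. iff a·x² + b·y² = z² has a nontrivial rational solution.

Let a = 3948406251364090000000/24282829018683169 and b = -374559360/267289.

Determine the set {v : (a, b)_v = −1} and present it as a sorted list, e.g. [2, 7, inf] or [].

[7, 29]

(a, b) ≡ (10, -6090) mod (ℚ^×)²; places V = {2, 3, 5, 7, 11, 23, 29, 31, 47, 53, ∞}.
(a,b)_∞: sgn(10)=+, sgn(-6090)=−, so +1.
(a,b)_7: α=0, u≡3; β=1, v≡3 (mod 7); (3|7)=-1, (3|7)=-1; sign (−1)^0·-1^1·-1^0 = -1.
(a,b)_2: α=7, β=7; u≡5, v≡3 (mod 8); ε(u)ε(v)=0·1, αω(v)=7·1, βω(u)=7·1; sum ≡ 0  ⇒  +1.
(a,b)_23: α=2, u≡5; β=0, v≡17 (mod 23); (5|23)=-1, (17|23)=-1; sign (−1)^0·-1^0·-1^2 = +1.
(a,b)_5: α=7, u≡3; β=1, v≡2 (mod 5); (3|5)=-1, (2|5)=-1; sign (−1)^0·-1^1·-1^7 = +1.
(a,b)_29: α=2, u≡11; β=1, v≡13 (mod 29); (11|29)=-1, (13|29)=+1; sign (−1)^0·-1^1·+1^2 = -1.
(a,b)_31: α=6, u≡19; β=2, v≡27 (mod 31); (19|31)=+1, (27|31)=-1; sign (−1)^0·+1^2·-1^6 = +1.
(a,b)_3: α=0, u≡1; β=1, v≡1 (mod 3); (1|3)=+1, (1|3)=+1; sign (−1)^0·+1^1·+1^0 = +1.
(a,b)_53: α=-2, u≡13; β=0, v≡12 (mod 53); (13|53)=+1, (12|53)=-1; sign (−1)^0·+1^0·-1^-2 = +1.
(a,b)_47: α=-4, u≡15; β=-2, v≡19 (mod 47); (15|47)=-1, (19|47)=-1; sign (−1)^0·-1^-2·-1^-4 = +1.
(a,b)_11: α=-6, u≡2; β=-2, v≡5 (mod 11); (2|11)=-1, (5|11)=+1; sign (−1)^0·-1^-2·+1^-6 = +1.
Ram(10, -6090) = {7, 29}; no ℚ_7-point on the conic.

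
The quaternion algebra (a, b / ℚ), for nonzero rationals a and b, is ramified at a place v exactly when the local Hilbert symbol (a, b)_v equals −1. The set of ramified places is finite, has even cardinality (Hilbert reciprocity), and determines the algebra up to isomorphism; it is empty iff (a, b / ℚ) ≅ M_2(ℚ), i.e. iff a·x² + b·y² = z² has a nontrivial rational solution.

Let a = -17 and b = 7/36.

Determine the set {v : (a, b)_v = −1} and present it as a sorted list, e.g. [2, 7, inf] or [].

[2, 17]

Mod squares: a ≡ -17, b ≡ 7. Check v ∈ {∞, 2, 3, 7, 17}.
v=∞: -17 < 0 and 7 > 0  ⇒  (a,b)_∞ = +1.
v=7: a=7^0·(≡4), b=7^1·(≡1) mod 7; (4|7)=+1, (1|7)=+1; (−1)^{0·1·3}·(+1)^1·(+1)^0 = +1.
v=3: a=3^0·(≡1), b=3^-2·(≡1) mod 3; (1|3)=+1, (1|3)=+1; (−1)^{0·-2·1}·(+1)^-2·(+1)^0 = +1.
v=2: v_2(a)=0, v_2(b)=-2; units ≡ 7, 7 (mod 8); ε·ε+αω+βω = 1·1+0·0+-2·0 ≡ 1  ⇒  (a,b)_2 = -1.
v=17: a=17^1·(≡16), b=17^0·(≡12) mod 17; (16|17)=+1, (12|17)=-1; (−1)^{1·0·8}·(+1)^0·(-1)^1 = -1.
|Ram(-17, 7)| = 2, even; anisotropic at {2, 17}.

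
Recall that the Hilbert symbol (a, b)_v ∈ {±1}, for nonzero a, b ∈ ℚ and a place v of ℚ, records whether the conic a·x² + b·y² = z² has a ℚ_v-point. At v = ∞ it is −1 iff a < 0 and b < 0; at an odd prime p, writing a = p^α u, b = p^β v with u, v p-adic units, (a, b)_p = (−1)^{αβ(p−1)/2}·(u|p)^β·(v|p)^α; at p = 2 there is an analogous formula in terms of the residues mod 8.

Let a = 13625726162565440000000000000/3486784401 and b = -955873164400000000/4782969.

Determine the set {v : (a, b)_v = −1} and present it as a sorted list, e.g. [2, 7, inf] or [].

(a, b) ≡ (13685, -319) mod (ℚ^×)²; places V = {2, 3, 5, 7, 11, 17, 23, 29, ∞}.
(a,b)_7: α=1, u≡2; β=2, v≡5 (mod 7); (2|7)=+1, (5|7)=-1; sign (−1)^0·+1^2·-1^1 = -1.
(a,b)_∞: sgn(13685)=+, sgn(-319)=−, so +1.
(a,b)_11: α=2, u≡3; β=1, v≡5 (mod 11); (3|11)=+1, (5|11)=+1; sign (−1)^0·+1^1·+1^2 = +1.
(a,b)_2: α=18, β=10; u≡5, v≡1 (mod 8); ε(u)ε(v)=0·0, αω(v)=18·0, βω(u)=10·1; sum ≡ 0  ⇒  +1.
(a,b)_17: α=3, u≡14; β=2, v≡15 (mod 17); (14|17)=-1, (15|17)=+1; sign (−1)^0·-1^2·+1^3 = +1.
(a,b)_23: α=3, u≡14; β=2, v≡4 (mod 23); (14|23)=-1, (4|23)=+1; sign (−1)^0·-1^2·+1^3 = +1.
(a,b)_5: α=13, u≡3; β=8, v≡4 (mod 5); (3|5)=-1, (4|5)=+1; sign (−1)^0·-1^8·+1^13 = +1.
(a,b)_3: α=-20, u≡2; β=-14, v≡2 (mod 3); (2|3)=-1, (2|3)=-1; sign (−1)^0·-1^-14·-1^-20 = +1.
(a,b)_29: α=2, u≡11; β=1, v≡19 (mod 29); (11|29)=-1, (19|29)=-1; sign (−1)^0·-1^1·-1^2 = -1.
(13685, -319 / ℚ) ramifies at {7, 29}: a division algebra.

[7, 29]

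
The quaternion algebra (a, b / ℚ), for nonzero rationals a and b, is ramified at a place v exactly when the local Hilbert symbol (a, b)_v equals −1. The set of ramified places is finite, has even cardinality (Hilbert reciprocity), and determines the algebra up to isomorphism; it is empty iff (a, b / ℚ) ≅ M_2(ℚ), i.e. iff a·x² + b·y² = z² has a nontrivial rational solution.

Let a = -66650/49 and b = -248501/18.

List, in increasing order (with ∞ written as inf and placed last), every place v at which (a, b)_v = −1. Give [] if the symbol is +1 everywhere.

[2, 11, 19, 29, 31, inf]

(a, b) ≡ (-2666, -497002) mod (ℚ^×)²; places V = {2, 3, 5, 7, 11, 19, 29, 31, 41, 43, ∞}.
(a,b)_7: α=-2, u≡4; β=0, v≡5 (mod 7); (4|7)=+1, (5|7)=-1; sign (−1)^0·+1^0·-1^-2 = +1.
(a,b)_11: α=0, u≡2; β=1, v≡2 (mod 11); (2|11)=-1, (2|11)=-1; sign (−1)^0·-1^1·-1^0 = -1.
(a,b)_29: α=0, u≡17; β=1, v≡25 (mod 29); (17|29)=-1, (25|29)=+1; sign (−1)^0·-1^1·+1^0 = -1.
(a,b)_43: α=1, u≡14; β=0, v≡38 (mod 43); (14|43)=+1, (38|43)=+1; sign (−1)^0·+1^0·+1^1 = +1.
(a,b)_31: α=1, u≡8; β=0, v≡29 (mod 31); (8|31)=+1, (29|31)=-1; sign (−1)^0·+1^0·-1^1 = -1.
(a,b)_19: α=0, u≡14; β=1, v≡7 (mod 19); (14|19)=-1, (7|19)=+1; sign (−1)^0·-1^1·+1^0 = -1.
(a,b)_41: α=0, u≡2; β=1, v≡30 (mod 41); (2|41)=+1, (30|41)=-1; sign (−1)^0·+1^1·-1^0 = +1.
(a,b)_3: α=0, u≡1; β=-2, v≡2 (mod 3); (1|3)=+1, (2|3)=-1; sign (−1)^0·+1^-2·-1^0 = +1.
(a,b)_∞: sgn(-2666)=−, sgn(-497002)=−, so -1.
(a,b)_5: α=2, u≡1; β=0, v≡3 (mod 5); (1|5)=+1, (3|5)=-1; sign (−1)^0·+1^0·-1^2 = +1.
(a,b)_2: α=1, β=-1; u≡3, v≡3 (mod 8); ε(u)ε(v)=1·1, αω(v)=1·1, βω(u)=-1·1; sum ≡ 1  ⇒  -1.
Ram(-2666, -497002) = {2, 11, 19, 29, 31, ∞}; no ℚ_2-point on the conic.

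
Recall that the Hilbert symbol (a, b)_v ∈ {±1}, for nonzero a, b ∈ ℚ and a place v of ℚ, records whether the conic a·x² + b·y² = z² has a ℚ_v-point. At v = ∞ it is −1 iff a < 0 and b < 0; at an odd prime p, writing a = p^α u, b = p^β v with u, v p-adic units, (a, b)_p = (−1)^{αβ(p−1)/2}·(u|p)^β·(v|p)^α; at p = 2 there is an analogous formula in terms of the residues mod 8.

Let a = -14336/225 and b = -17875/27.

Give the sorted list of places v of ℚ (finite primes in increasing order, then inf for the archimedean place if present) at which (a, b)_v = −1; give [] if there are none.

Mod squares: a ≡ -14, b ≡ -2145. Check v ∈ {∞, 2, 3, 5, 7, 11, 13}.
v=11: a=11^0·(≡6), b=11^1·(≡5) mod 11; (6|11)=-1, (5|11)=+1; (−1)^{0·1·5}·(-1)^1·(+1)^0 = -1.
v=5: a=5^-2·(≡1), b=5^3·(≡1) mod 5; (1|5)=+1, (1|5)=+1; (−1)^{-2·3·2}·(+1)^3·(+1)^-2 = +1.
v=∞: -14 < 0 and -2145 < 0  ⇒  (a,b)_∞ = -1.
v=2: v_2(a)=11, v_2(b)=0; units ≡ 1, 7 (mod 8); ε·ε+αω+βω = 0·1+11·0+0·0 ≡ 0  ⇒  (a,b)_2 = +1.
v=3: a=3^-2·(≡1), b=3^-3·(≡2) mod 3; (1|3)=+1, (2|3)=-1; (−1)^{-2·-3·1}·(+1)^-3·(-1)^-2 = +1.
v=13: a=13^0·(≡4), b=13^1·(≡3) mod 13; (4|13)=+1, (3|13)=+1; (−1)^{0·1·6}·(+1)^1·(+1)^0 = +1.
v=7: a=7^1·(≡3), b=7^0·(≡4) mod 7; (3|7)=-1, (4|7)=+1; (−1)^{1·0·3}·(-1)^0·(+1)^1 = +1.
Ram(-14, -2145) = {11, ∞}; no ℚ_11-point on the conic.

[11, inf]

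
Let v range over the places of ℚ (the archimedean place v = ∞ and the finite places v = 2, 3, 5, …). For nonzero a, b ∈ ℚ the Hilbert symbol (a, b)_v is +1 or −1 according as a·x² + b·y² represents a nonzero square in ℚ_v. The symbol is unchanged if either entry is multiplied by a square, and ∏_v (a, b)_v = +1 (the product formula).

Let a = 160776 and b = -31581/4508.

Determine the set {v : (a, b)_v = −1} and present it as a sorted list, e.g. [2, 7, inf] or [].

(a, b) ≡ (4466, -667) mod (ℚ^×)²; places V = {2, 3, 7, 11, 23, 29, ∞}.
(a,b)_11: α=1, u≡8; β=2, v≡4 (mod 11); (8|11)=-1, (4|11)=+1; sign (−1)^0·-1^2·+1^1 = +1.
(a,b)_2: α=3, β=-2; u≡1, v≡5 (mod 8); ε(u)ε(v)=0·0, αω(v)=3·1, βω(u)=-2·0; sum ≡ 1  ⇒  -1.
(a,b)_∞: sgn(4466)=+, sgn(-667)=−, so +1.
(a,b)_29: α=1, u≡5; β=1, v≡1 (mod 29); (5|29)=+1, (1|29)=+1; sign (−1)^0·+1^1·+1^1 = +1.
(a,b)_23: α=0, u≡6; β=-1, v≡19 (mod 23); (6|23)=+1, (19|23)=-1; sign (−1)^0·+1^-1·-1^0 = +1.
(a,b)_7: α=1, u≡1; β=-2, v≡3 (mod 7); (1|7)=+1, (3|7)=-1; sign (−1)^0·+1^-2·-1^1 = -1.
(a,b)_3: α=2, u≡2; β=2, v≡2 (mod 3); (2|3)=-1, (2|3)=-1; sign (−1)^0·-1^2·-1^2 = +1.
|Ram(4466, -667)| = 2, even; anisotropic at {2, 7}.

[2, 7]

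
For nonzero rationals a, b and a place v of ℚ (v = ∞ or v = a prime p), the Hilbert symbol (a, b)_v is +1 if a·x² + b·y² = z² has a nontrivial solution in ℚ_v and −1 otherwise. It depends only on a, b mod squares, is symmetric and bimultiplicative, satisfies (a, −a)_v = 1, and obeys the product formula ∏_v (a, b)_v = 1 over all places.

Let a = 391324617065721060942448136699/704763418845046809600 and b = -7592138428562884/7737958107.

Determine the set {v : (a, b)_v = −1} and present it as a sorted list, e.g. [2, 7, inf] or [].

[3, 29]

Mod squares: a ≡ 899, b ≡ -3. Check v ∈ {∞, 2, 3, 5, 7, 11, 19, 23, 29, 31, 37, 43}.
v=11: a=11^-6·(≡8), b=11^-2·(≡7) mod 11; (8|11)=-1, (7|11)=-1; (−1)^{-6·-2·5}·(-1)^-2·(-1)^-6 = +1.
v=43: a=43^6·(≡30), b=43^2·(≡21) mod 43; (30|43)=-1, (21|43)=+1; (−1)^{6·2·21}·(-1)^2·(+1)^6 = +1.
v=31: a=31^3·(≡3), b=31^2·(≡25) mod 31; (3|31)=-1, (25|31)=+1; (−1)^{3·2·15}·(-1)^2·(+1)^3 = +1.
v=29: a=29^3·(≡19), b=29^2·(≡19) mod 29; (19|29)=-1, (19|29)=-1; (−1)^{3·2·14}·(-1)^2·(-1)^3 = -1.
v=2: v_2(a)=-10, v_2(b)=2; units ≡ 3, 5 (mod 8); ε·ε+αω+βω = 1·0+-10·1+2·1 ≡ 0  ⇒  (a,b)_2 = +1.
v=5: a=5^-2·(≡1), b=5^0·(≡3) mod 5; (1|5)=+1, (3|5)=-1; (−1)^{-2·0·2}·(+1)^0·(-1)^-2 = +1.
v=7: a=7^6·(≡6), b=7^4·(≡2) mod 7; (6|7)=-1, (2|7)=+1; (−1)^{6·4·3}·(-1)^4·(+1)^6 = +1.
v=3: a=3^-16·(≡2), b=3^-11·(≡2) mod 3; (2|3)=-1, (2|3)=-1; (−1)^{-16·-11·1}·(-1)^-11·(-1)^-16 = -1.
v=23: a=23^2·(≡8), b=23^2·(≡21) mod 23; (8|23)=+1, (21|23)=-1; (−1)^{2·2·11}·(+1)^2·(-1)^2 = +1.
v=∞: 899 > 0 and -3 < 0  ⇒  (a,b)_∞ = +1.
v=19: a=19^-2·(≡1), b=19^-2·(≡16) mod 19; (1|19)=+1, (16|19)=+1; (−1)^{-2·-2·9}·(+1)^-2·(+1)^-2 = +1.
v=37: a=37^2·(≡16), b=37^0·(≡33) mod 37; (16|37)=+1, (33|37)=+1; (−1)^{2·0·18}·(+1)^0·(+1)^2 = +1.
|Ram(899, -3)| = 2, even; anisotropic at {3, 29}.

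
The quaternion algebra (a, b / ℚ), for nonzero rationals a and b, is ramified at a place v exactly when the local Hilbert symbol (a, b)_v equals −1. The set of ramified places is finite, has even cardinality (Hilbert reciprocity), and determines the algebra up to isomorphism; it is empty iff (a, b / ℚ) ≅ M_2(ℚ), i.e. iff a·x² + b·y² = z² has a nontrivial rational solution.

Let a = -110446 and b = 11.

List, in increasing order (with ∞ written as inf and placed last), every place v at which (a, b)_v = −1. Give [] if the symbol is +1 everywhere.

[2, 23]

Mod squares: a ≡ -46, b ≡ 11. Check v ∈ {∞, 2, 7, 11, 23}.
v=23: a=23^1·(≡5), b=23^0·(≡11) mod 23; (5|23)=-1, (11|23)=-1; (−1)^{1·0·11}·(-1)^0·(-1)^1 = -1.
v=2: v_2(a)=1, v_2(b)=0; units ≡ 1, 3 (mod 8); ε·ε+αω+βω = 0·1+1·1+0·0 ≡ 1  ⇒  (a,b)_2 = -1.
v=∞: -46 < 0 and 11 > 0  ⇒  (a,b)_∞ = +1.
v=11: a=11^0·(≡5), b=11^1·(≡1) mod 11; (5|11)=+1, (1|11)=+1; (−1)^{0·1·5}·(+1)^1·(+1)^0 = +1.
v=7: a=7^4·(≡3), b=7^0·(≡4) mod 7; (3|7)=-1, (4|7)=+1; (−1)^{4·0·3}·(-1)^0·(+1)^4 = +1.
Ram(-46, 11) = {2, 23}; no ℚ_2-point on the conic.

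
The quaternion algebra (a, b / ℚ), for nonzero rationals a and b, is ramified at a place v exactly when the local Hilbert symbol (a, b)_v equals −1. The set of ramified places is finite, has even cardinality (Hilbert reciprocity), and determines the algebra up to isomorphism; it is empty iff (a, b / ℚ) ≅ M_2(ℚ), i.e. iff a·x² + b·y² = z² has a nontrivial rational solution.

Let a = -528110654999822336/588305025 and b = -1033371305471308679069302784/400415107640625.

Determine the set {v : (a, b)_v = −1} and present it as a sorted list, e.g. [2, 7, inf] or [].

[23, 29, 41, inf]

(a, b) ≡ (-29, -1054274) mod (ℚ^×)²; places V = {2, 3, 5, 7, 11, 13, 23, 29, 41, 43, ∞}.
(a,b)_5: α=-2, u≡4; β=-6, v≡4 (mod 5); (4|5)=+1, (4|5)=+1; sign (−1)^0·+1^-6·+1^-2 = +1.
(a,b)_13: α=2, u≡9; β=3, v≡10 (mod 13); (9|13)=+1, (10|13)=+1; sign (−1)^0·+1^3·+1^2 = +1.
(a,b)_29: α=1, u≡7; β=2, v≡14 (mod 29); (7|29)=+1, (14|29)=-1; sign (−1)^0·+1^2·-1^1 = -1.
(a,b)_23: α=2, u≡17; β=3, v≡3 (mod 23); (17|23)=-1, (3|23)=+1; sign (−1)^0·-1^3·+1^2 = -1.
(a,b)_∞: sgn(-29)=−, sgn(-1054274)=−, so -1.
(a,b)_41: α=2, u≡11; β=3, v≡6 (mod 41); (11|41)=-1, (6|41)=-1; sign (−1)^0·-1^3·-1^2 = -1.
(a,b)_2: α=16, β=23; u≡3, v≡7 (mod 8); ε(u)ε(v)=1·1, αω(v)=16·0, βω(u)=23·1; sum ≡ 0  ⇒  +1.
(a,b)_7: α=-4, u≡5; β=-4, v≡6 (mod 7); (5|7)=-1, (6|7)=-1; sign (−1)^0·-1^-4·-1^-4 = +1.
(a,b)_11: α=-2, u≡3; β=-4, v≡6 (mod 11); (3|11)=+1, (6|11)=-1; sign (−1)^0·+1^-4·-1^-2 = +1.
(a,b)_43: α=2, u≡4; β=3, v≡25 (mod 43); (4|43)=+1, (25|43)=+1; sign (−1)^0·+1^3·+1^2 = +1.
(a,b)_3: α=-4, u≡1; β=-6, v≡1 (mod 3); (1|3)=+1, (1|3)=+1; sign (−1)^0·+1^-6·+1^-4 = +1.
Ram(-29, -1054274) = {23, 29, 41, ∞}; no ℚ_23-point on the conic.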